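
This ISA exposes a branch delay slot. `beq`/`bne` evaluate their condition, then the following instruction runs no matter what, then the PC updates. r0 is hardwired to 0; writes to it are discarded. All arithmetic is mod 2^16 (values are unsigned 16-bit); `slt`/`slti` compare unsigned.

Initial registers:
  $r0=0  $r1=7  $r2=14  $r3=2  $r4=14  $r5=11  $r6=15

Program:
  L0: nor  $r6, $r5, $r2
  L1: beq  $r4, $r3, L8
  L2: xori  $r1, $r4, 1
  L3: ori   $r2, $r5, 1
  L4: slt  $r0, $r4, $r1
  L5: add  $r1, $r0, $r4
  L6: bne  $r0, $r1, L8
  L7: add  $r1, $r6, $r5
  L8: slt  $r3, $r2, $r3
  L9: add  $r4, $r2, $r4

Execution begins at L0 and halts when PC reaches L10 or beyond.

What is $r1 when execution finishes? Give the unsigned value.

PC=0  nor  $r6, $r5, $r2     | $r0=0 $r1=7 $r2=14 $r3=2 $r4=14 $r5=11 $r6=65520
PC=1  beq  $r4, $r3, L8      | $r0=0 $r1=7 $r2=14 $r3=2 $r4=14 $r5=11 $r6=65520  [not taken]
PC=2  xori  $r1, $r4, 1      | $r0=0 $r1=15 $r2=14 $r3=2 $r4=14 $r5=11 $r6=65520
PC=3  ori   $r2, $r5, 1      | $r0=0 $r1=15 $r2=11 $r3=2 $r4=14 $r5=11 $r6=65520
PC=4  slt  $r0, $r4, $r1     | $r0=0 $r1=15 $r2=11 $r3=2 $r4=14 $r5=11 $r6=65520
PC=5  add  $r1, $r0, $r4     | $r0=0 $r1=14 $r2=11 $r3=2 $r4=14 $r5=11 $r6=65520
PC=6  bne  $r0, $r1, L8      | $r0=0 $r1=14 $r2=11 $r3=2 $r4=14 $r5=11 $r6=65520  [TAKEN]
PC=7  add  $r1, $r6, $r5     | $r0=0 $r1=65531 $r2=11 $r3=2 $r4=14 $r5=11 $r6=65520
PC=8  slt  $r3, $r2, $r3     | $r0=0 $r1=65531 $r2=11 $r3=0 $r4=14 $r5=11 $r6=65520
PC=9  add  $r4, $r2, $r4     | $r0=0 $r1=65531 $r2=11 $r3=0 $r4=25 $r5=11 $r6=65520

65531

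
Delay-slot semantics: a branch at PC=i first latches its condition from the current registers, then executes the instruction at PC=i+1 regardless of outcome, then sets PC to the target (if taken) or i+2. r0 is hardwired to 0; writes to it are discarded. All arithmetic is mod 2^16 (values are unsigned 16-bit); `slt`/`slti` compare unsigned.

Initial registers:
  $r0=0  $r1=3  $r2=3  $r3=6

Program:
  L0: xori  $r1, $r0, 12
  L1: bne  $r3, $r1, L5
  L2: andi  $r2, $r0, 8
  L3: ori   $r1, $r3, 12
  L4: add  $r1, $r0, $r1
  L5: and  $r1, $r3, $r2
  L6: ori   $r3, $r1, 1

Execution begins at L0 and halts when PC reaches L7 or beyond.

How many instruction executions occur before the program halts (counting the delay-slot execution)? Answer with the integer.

5

PC=0  xori  $r1, $r0, 12     | $r0=0 $r1=12 $r2=3 $r3=6
PC=1  bne  $r3, $r1, L5      | $r0=0 $r1=12 $r2=3 $r3=6  [TAKEN]
PC=2  andi  $r2, $r0, 8      | $r0=0 $r1=12 $r2=0 $r3=6
PC=5  and  $r1, $r3, $r2     | $r0=0 $r1=0 $r2=0 $r3=6
PC=6  ori   $r3, $r1, 1      | $r0=0 $r1=0 $r2=0 $r3=1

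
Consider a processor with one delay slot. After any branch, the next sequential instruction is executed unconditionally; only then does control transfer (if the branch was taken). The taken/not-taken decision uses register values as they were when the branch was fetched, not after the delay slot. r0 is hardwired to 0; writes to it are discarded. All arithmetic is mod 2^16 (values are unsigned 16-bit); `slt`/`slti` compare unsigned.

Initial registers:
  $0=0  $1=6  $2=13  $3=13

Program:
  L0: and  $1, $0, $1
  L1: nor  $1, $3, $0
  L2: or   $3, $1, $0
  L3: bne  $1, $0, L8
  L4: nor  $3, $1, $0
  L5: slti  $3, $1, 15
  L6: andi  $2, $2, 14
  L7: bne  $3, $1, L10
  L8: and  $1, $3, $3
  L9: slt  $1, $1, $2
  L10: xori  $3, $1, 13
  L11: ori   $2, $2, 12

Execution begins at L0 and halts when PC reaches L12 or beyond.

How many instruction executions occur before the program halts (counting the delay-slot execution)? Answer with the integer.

#0 and  $1, $0, $1 ; 0/0/13/13
#1 nor  $1, $3, $0 ; 0/65522/13/13
#2 or   $3, $1, $0 ; 0/65522/13/65522
#3 bne  $1, $0, L8 ; 0/65522/13/65522 ; →target
#4 nor  $3, $1, $0 ; 0/65522/13/13
#8 and  $1, $3, $3 ; 0/13/13/13
#9 slt  $1, $1, $2 ; 0/0/13/13
#10 xori  $3, $1, 13 ; 0/0/13/13
#11 ori   $2, $2, 12 ; 0/0/13/13

9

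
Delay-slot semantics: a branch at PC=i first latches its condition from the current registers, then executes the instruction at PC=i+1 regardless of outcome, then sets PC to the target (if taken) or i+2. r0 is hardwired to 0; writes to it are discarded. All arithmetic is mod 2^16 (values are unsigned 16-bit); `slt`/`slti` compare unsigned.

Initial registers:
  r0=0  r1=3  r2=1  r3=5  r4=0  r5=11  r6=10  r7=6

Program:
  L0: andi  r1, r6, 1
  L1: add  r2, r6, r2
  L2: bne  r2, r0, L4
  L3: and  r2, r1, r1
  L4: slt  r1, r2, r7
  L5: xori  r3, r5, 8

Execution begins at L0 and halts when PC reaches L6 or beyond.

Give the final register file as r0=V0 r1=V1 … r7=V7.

r0=0 r1=1 r2=0 r3=3 r4=0 r5=11 r6=10 r7=6

  step pc=0: andi  r1, r6, 1  regs=(0,0,1,5,0,11,10,6)
  step pc=1: add  r2, r6, r2  regs=(0,0,11,5,0,11,10,6)
  step pc=2: bne  r2, r0, L4  cond=T  regs=(0,0,11,5,0,11,10,6)
  step pc=3: and  r2, r1, r1  regs=(0,0,0,5,0,11,10,6)
  step pc=4: slt  r1, r2, r7  regs=(0,1,0,5,0,11,10,6)
  step pc=5: xori  r3, r5, 8  regs=(0,1,0,3,0,11,10,6)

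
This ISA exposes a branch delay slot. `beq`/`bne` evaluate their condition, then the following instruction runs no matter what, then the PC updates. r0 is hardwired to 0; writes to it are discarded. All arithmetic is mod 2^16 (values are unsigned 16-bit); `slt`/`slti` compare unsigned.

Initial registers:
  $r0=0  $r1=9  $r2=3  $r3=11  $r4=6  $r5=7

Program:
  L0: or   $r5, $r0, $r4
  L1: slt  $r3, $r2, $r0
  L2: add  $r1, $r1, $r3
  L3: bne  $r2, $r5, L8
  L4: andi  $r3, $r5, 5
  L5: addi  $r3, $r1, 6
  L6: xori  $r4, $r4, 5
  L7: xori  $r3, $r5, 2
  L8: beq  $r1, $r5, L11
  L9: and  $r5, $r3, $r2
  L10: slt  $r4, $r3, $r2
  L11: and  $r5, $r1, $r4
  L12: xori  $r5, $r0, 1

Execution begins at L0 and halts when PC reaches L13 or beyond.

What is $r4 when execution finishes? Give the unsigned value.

PC=0  or   $r5, $r0, $r4     | $r0=0 $r1=9 $r2=3 $r3=11 $r4=6 $r5=6
PC=1  slt  $r3, $r2, $r0     | $r0=0 $r1=9 $r2=3 $r3=0 $r4=6 $r5=6
PC=2  add  $r1, $r1, $r3     | $r0=0 $r1=9 $r2=3 $r3=0 $r4=6 $r5=6
PC=3  bne  $r2, $r5, L8      | $r0=0 $r1=9 $r2=3 $r3=0 $r4=6 $r5=6  [TAKEN]
PC=4  andi  $r3, $r5, 5      | $r0=0 $r1=9 $r2=3 $r3=4 $r4=6 $r5=6
PC=8  beq  $r1, $r5, L11     | $r0=0 $r1=9 $r2=3 $r3=4 $r4=6 $r5=6  [not taken]
PC=9  and  $r5, $r3, $r2     | $r0=0 $r1=9 $r2=3 $r3=4 $r4=6 $r5=0
PC=10 slt  $r4, $r3, $r2     | $r0=0 $r1=9 $r2=3 $r3=4 $r4=0 $r5=0
PC=11 and  $r5, $r1, $r4     | $r0=0 $r1=9 $r2=3 $r3=4 $r4=0 $r5=0
PC=12 xori  $r5, $r0, 1      | $r0=0 $r1=9 $r2=3 $r3=4 $r4=0 $r5=1

0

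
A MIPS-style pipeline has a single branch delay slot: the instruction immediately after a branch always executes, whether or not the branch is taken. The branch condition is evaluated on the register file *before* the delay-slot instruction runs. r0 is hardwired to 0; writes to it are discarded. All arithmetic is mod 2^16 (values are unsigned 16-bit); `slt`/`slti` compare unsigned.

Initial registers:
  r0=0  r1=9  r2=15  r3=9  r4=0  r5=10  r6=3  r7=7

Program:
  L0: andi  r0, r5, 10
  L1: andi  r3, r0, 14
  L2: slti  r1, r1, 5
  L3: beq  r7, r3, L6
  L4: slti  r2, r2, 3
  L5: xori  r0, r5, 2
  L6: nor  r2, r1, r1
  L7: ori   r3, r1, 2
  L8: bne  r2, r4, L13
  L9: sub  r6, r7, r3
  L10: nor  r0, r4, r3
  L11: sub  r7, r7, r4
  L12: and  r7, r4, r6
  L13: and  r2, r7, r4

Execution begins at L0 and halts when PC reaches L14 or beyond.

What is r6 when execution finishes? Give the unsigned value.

[0] andi  r0, r5, 10  →  {r0:0, r1:9, r2:15, r3:9, r4:0, r5:10, r6:3, r7:7}
[1] andi  r3, r0, 14  →  {r0:0, r1:9, r2:15, r3:0, r4:0, r5:10, r6:3, r7:7}
[2] slti  r1, r1, 5  →  {r0:0, r1:0, r2:15, r3:0, r4:0, r5:10, r6:3, r7:7}
[3] beq  r7, r3, L6  →  {r0:0, r1:0, r2:15, r3:0, r4:0, r5:10, r6:3, r7:7}  ⟨branch fallthrough⟩
[4] slti  r2, r2, 3  →  {r0:0, r1:0, r2:0, r3:0, r4:0, r5:10, r6:3, r7:7}
[5] xori  r0, r5, 2  →  {r0:0, r1:0, r2:0, r3:0, r4:0, r5:10, r6:3, r7:7}
[6] nor  r2, r1, r1  →  {r0:0, r1:0, r2:65535, r3:0, r4:0, r5:10, r6:3, r7:7}
[7] ori   r3, r1, 2  →  {r0:0, r1:0, r2:65535, r3:2, r4:0, r5:10, r6:3, r7:7}
[8] bne  r2, r4, L13  →  {r0:0, r1:0, r2:65535, r3:2, r4:0, r5:10, r6:3, r7:7}  ⟨branch taken⟩
[9] sub  r6, r7, r3  →  {r0:0, r1:0, r2:65535, r3:2, r4:0, r5:10, r6:5, r7:7}
[13] and  r2, r7, r4  →  {r0:0, r1:0, r2:0, r3:2, r4:0, r5:10, r6:5, r7:7}

5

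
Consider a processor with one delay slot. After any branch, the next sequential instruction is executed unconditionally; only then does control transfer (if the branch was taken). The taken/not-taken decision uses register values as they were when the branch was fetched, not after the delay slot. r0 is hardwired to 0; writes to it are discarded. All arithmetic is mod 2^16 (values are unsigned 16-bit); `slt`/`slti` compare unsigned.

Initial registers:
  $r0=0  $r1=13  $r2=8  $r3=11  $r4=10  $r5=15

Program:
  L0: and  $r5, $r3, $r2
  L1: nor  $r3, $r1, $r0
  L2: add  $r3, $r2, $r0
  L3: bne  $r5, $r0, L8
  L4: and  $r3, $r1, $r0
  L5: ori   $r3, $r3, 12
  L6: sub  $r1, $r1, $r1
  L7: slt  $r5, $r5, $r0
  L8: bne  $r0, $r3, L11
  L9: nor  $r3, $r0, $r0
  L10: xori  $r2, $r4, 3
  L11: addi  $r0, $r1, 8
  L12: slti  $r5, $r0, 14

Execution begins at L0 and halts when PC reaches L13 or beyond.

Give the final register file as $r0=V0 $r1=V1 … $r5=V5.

$r0=0 $r1=13 $r2=9 $r3=65535 $r4=10 $r5=1

  step pc=0: and  $r5, $r3, $r2  regs=(0,13,8,11,10,8)
  step pc=1: nor  $r3, $r1, $r0  regs=(0,13,8,65522,10,8)
  step pc=2: add  $r3, $r2, $r0  regs=(0,13,8,8,10,8)
  step pc=3: bne  $r5, $r0, L8  cond=T  regs=(0,13,8,8,10,8)
  step pc=4: and  $r3, $r1, $r0  regs=(0,13,8,0,10,8)
  step pc=8: bne  $r0, $r3, L11  cond=F  regs=(0,13,8,0,10,8)
  step pc=9: nor  $r3, $r0, $r0  regs=(0,13,8,65535,10,8)
  step pc=10: xori  $r2, $r4, 3  regs=(0,13,9,65535,10,8)
  step pc=11: addi  $r0, $r1, 8  regs=(0,13,9,65535,10,8)
  step pc=12: slti  $r5, $r0, 14  regs=(0,13,9,65535,10,1)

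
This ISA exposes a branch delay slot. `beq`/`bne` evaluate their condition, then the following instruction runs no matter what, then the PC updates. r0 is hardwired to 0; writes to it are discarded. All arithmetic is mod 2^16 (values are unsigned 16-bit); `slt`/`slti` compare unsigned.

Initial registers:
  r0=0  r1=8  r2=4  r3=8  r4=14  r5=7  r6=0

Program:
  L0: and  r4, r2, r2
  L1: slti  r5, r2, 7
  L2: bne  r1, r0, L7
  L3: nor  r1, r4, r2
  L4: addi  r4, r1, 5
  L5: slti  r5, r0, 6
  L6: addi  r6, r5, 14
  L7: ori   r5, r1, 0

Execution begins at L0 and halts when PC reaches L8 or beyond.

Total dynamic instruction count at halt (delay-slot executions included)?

5

PC=0  and  r4, r2, r2        | r0=0 r1=8 r2=4 r3=8 r4=4 r5=7 r6=0
PC=1  slti  r5, r2, 7        | r0=0 r1=8 r2=4 r3=8 r4=4 r5=1 r6=0
PC=2  bne  r1, r0, L7        | r0=0 r1=8 r2=4 r3=8 r4=4 r5=1 r6=0  [TAKEN]
PC=3  nor  r1, r4, r2        | r0=0 r1=65531 r2=4 r3=8 r4=4 r5=1 r6=0
PC=7  ori   r5, r1, 0        | r0=0 r1=65531 r2=4 r3=8 r4=4 r5=65531 r6=0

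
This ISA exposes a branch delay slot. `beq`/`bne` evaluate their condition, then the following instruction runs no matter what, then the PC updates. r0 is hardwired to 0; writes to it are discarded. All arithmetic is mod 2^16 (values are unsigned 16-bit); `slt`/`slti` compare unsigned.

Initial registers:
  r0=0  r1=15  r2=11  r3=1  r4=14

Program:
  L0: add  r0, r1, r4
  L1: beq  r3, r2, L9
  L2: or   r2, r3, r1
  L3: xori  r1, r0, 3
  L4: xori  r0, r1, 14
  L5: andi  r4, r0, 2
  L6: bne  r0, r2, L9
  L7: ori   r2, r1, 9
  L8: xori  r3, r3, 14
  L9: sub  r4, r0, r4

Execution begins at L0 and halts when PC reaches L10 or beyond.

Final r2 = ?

[0] add  r0, r1, r4  →  {r0:0, r1:15, r2:11, r3:1, r4:14}
[1] beq  r3, r2, L9  →  {r0:0, r1:15, r2:11, r3:1, r4:14}  ⟨branch fallthrough⟩
[2] or   r2, r3, r1  →  {r0:0, r1:15, r2:15, r3:1, r4:14}
[3] xori  r1, r0, 3  →  {r0:0, r1:3, r2:15, r3:1, r4:14}
[4] xori  r0, r1, 14  →  {r0:0, r1:3, r2:15, r3:1, r4:14}
[5] andi  r4, r0, 2  →  {r0:0, r1:3, r2:15, r3:1, r4:0}
[6] bne  r0, r2, L9  →  {r0:0, r1:3, r2:15, r3:1, r4:0}  ⟨branch taken⟩
[7] ori   r2, r1, 9  →  {r0:0, r1:3, r2:11, r3:1, r4:0}
[9] sub  r4, r0, r4  →  {r0:0, r1:3, r2:11, r3:1, r4:0}

11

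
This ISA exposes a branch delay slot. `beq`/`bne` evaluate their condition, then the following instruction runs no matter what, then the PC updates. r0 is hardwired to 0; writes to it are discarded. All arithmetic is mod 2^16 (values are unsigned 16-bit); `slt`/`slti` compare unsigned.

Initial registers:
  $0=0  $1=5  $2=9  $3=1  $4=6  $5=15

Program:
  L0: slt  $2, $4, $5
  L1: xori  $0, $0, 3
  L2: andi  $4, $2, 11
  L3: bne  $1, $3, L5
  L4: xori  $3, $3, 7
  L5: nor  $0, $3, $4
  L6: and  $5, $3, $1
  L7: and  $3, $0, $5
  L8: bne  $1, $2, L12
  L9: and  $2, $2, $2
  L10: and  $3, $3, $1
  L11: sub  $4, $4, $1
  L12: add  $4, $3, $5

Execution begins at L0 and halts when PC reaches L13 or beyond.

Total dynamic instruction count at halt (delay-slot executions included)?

#0 slt  $2, $4, $5 ; 0/5/1/1/6/15
#1 xori  $0, $0, 3 ; 0/5/1/1/6/15
#2 andi  $4, $2, 11 ; 0/5/1/1/1/15
#3 bne  $1, $3, L5 ; 0/5/1/1/1/15 ; →target
#4 xori  $3, $3, 7 ; 0/5/1/6/1/15
#5 nor  $0, $3, $4 ; 0/5/1/6/1/15
#6 and  $5, $3, $1 ; 0/5/1/6/1/4
#7 and  $3, $0, $5 ; 0/5/1/0/1/4
#8 bne  $1, $2, L12 ; 0/5/1/0/1/4 ; →target
#9 and  $2, $2, $2 ; 0/5/1/0/1/4
#12 add  $4, $3, $5 ; 0/5/1/0/4/4

11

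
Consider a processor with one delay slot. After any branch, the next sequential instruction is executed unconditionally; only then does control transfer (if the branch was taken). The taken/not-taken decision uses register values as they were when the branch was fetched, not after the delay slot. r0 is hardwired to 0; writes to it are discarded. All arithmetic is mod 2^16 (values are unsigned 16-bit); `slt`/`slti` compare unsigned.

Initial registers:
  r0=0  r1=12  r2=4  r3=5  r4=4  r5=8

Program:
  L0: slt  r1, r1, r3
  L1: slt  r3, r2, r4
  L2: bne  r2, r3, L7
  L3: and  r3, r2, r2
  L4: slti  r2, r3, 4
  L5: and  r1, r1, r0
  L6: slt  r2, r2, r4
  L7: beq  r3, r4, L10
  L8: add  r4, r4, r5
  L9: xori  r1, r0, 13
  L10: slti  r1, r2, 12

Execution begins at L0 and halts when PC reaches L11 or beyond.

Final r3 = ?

4

[0] slt  r1, r1, r3  →  {r0:0, r1:0, r2:4, r3:5, r4:4, r5:8}
[1] slt  r3, r2, r4  →  {r0:0, r1:0, r2:4, r3:0, r4:4, r5:8}
[2] bne  r2, r3, L7  →  {r0:0, r1:0, r2:4, r3:0, r4:4, r5:8}  ⟨branch taken⟩
[3] and  r3, r2, r2  →  {r0:0, r1:0, r2:4, r3:4, r4:4, r5:8}
[7] beq  r3, r4, L10  →  {r0:0, r1:0, r2:4, r3:4, r4:4, r5:8}  ⟨branch taken⟩
[8] add  r4, r4, r5  →  {r0:0, r1:0, r2:4, r3:4, r4:12, r5:8}
[10] slti  r1, r2, 12  →  {r0:0, r1:1, r2:4, r3:4, r4:12, r5:8}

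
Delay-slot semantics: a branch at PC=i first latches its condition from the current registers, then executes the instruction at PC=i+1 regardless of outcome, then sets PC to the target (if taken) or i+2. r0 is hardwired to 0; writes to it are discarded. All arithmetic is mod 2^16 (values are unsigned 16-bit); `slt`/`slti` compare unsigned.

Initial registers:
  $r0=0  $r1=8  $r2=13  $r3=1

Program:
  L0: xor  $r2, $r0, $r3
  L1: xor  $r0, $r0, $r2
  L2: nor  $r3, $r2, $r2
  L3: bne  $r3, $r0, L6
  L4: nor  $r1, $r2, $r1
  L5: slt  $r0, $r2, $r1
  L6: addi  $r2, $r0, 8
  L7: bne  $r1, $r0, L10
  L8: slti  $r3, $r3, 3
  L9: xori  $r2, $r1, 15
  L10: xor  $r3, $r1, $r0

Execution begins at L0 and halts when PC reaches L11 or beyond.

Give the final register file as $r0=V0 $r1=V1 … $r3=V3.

$r0=0 $r1=65526 $r2=8 $r3=65526

PC=0  xor  $r2, $r0, $r3     | $r0=0 $r1=8 $r2=1 $r3=1
PC=1  xor  $r0, $r0, $r2     | $r0=0 $r1=8 $r2=1 $r3=1
PC=2  nor  $r3, $r2, $r2     | $r0=0 $r1=8 $r2=1 $r3=65534
PC=3  bne  $r3, $r0, L6      | $r0=0 $r1=8 $r2=1 $r3=65534  [TAKEN]
PC=4  nor  $r1, $r2, $r1     | $r0=0 $r1=65526 $r2=1 $r3=65534
PC=6  addi  $r2, $r0, 8      | $r0=0 $r1=65526 $r2=8 $r3=65534
PC=7  bne  $r1, $r0, L10     | $r0=0 $r1=65526 $r2=8 $r3=65534  [TAKEN]
PC=8  slti  $r3, $r3, 3      | $r0=0 $r1=65526 $r2=8 $r3=0
PC=10 xor  $r3, $r1, $r0     | $r0=0 $r1=65526 $r2=8 $r3=65526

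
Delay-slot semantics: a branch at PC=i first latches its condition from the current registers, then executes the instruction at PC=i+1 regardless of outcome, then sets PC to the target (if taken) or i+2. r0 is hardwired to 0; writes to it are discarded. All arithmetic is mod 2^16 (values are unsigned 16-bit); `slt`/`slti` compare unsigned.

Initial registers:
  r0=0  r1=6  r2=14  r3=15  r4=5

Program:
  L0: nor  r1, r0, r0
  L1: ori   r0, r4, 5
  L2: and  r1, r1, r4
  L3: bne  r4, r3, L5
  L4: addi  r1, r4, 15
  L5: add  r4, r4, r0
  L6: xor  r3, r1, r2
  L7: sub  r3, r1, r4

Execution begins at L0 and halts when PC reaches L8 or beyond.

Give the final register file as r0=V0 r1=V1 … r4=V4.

[0] nor  r1, r0, r0  →  {r0:0, r1:65535, r2:14, r3:15, r4:5}
[1] ori   r0, r4, 5  →  {r0:0, r1:65535, r2:14, r3:15, r4:5}
[2] and  r1, r1, r4  →  {r0:0, r1:5, r2:14, r3:15, r4:5}
[3] bne  r4, r3, L5  →  {r0:0, r1:5, r2:14, r3:15, r4:5}  ⟨branch taken⟩
[4] addi  r1, r4, 15  →  {r0:0, r1:20, r2:14, r3:15, r4:5}
[5] add  r4, r4, r0  →  {r0:0, r1:20, r2:14, r3:15, r4:5}
[6] xor  r3, r1, r2  →  {r0:0, r1:20, r2:14, r3:26, r4:5}
[7] sub  r3, r1, r4  →  {r0:0, r1:20, r2:14, r3:15, r4:5}

r0=0 r1=20 r2=14 r3=15 r4=5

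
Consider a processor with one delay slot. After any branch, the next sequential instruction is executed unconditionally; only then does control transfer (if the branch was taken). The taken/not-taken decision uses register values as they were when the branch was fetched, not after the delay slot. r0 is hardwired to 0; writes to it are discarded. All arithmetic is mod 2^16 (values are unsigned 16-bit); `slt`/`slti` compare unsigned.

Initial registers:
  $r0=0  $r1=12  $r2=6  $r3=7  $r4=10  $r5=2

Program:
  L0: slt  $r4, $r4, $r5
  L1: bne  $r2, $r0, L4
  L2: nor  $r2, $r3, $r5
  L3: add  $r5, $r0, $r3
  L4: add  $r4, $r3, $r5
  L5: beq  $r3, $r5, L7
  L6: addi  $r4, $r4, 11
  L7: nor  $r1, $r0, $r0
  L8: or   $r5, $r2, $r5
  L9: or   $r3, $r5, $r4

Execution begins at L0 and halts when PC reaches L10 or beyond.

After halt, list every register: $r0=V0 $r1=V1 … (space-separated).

#0 slt  $r4, $r4, $r5 ; 0/12/6/7/0/2
#1 bne  $r2, $r0, L4 ; 0/12/6/7/0/2 ; →target
#2 nor  $r2, $r3, $r5 ; 0/12/65528/7/0/2
#4 add  $r4, $r3, $r5 ; 0/12/65528/7/9/2
#5 beq  $r3, $r5, L7 ; 0/12/65528/7/9/2 ; →fallthru
#6 addi  $r4, $r4, 11 ; 0/12/65528/7/20/2
#7 nor  $r1, $r0, $r0 ; 0/65535/65528/7/20/2
#8 or   $r5, $r2, $r5 ; 0/65535/65528/7/20/65530
#9 or   $r3, $r5, $r4 ; 0/65535/65528/65534/20/65530

$r0=0 $r1=65535 $r2=65528 $r3=65534 $r4=20 $r5=65530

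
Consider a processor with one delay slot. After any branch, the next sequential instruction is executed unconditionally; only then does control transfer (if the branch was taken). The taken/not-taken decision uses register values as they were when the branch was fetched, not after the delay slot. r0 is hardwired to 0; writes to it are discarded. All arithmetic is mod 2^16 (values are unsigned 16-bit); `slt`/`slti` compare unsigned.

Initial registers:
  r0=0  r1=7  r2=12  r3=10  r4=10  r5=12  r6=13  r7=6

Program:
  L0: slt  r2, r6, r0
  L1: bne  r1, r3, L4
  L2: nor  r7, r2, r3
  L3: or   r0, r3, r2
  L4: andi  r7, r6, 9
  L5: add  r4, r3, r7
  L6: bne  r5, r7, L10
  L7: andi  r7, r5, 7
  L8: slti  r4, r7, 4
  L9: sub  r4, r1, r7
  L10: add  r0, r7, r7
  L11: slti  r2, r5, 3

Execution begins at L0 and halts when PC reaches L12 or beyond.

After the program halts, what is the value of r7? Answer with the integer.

4

[0] slt  r2, r6, r0  →  {r0:0, r1:7, r2:0, r3:10, r4:10, r5:12, r6:13, r7:6}
[1] bne  r1, r3, L4  →  {r0:0, r1:7, r2:0, r3:10, r4:10, r5:12, r6:13, r7:6}  ⟨branch taken⟩
[2] nor  r7, r2, r3  →  {r0:0, r1:7, r2:0, r3:10, r4:10, r5:12, r6:13, r7:65525}
[4] andi  r7, r6, 9  →  {r0:0, r1:7, r2:0, r3:10, r4:10, r5:12, r6:13, r7:9}
[5] add  r4, r3, r7  →  {r0:0, r1:7, r2:0, r3:10, r4:19, r5:12, r6:13, r7:9}
[6] bne  r5, r7, L10  →  {r0:0, r1:7, r2:0, r3:10, r4:19, r5:12, r6:13, r7:9}  ⟨branch taken⟩
[7] andi  r7, r5, 7  →  {r0:0, r1:7, r2:0, r3:10, r4:19, r5:12, r6:13, r7:4}
[10] add  r0, r7, r7  →  {r0:0, r1:7, r2:0, r3:10, r4:19, r5:12, r6:13, r7:4}
[11] slti  r2, r5, 3  →  {r0:0, r1:7, r2:0, r3:10, r4:19, r5:12, r6:13, r7:4}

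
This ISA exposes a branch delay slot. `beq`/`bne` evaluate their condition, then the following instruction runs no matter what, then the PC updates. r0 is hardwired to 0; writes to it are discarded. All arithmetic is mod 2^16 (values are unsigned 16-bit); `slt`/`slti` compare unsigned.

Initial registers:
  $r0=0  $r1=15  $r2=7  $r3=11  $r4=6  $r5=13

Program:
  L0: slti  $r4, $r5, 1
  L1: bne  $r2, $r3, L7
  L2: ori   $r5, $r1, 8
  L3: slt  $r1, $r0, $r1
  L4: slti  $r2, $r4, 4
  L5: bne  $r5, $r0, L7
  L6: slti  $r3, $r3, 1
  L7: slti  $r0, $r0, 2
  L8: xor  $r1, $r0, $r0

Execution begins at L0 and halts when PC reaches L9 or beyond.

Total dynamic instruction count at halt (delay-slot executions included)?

[0] slti  $r4, $r5, 1  →  {$r0:0, $r1:15, $r2:7, $r3:11, $r4:0, $r5:13}
[1] bne  $r2, $r3, L7  →  {$r0:0, $r1:15, $r2:7, $r3:11, $r4:0, $r5:13}  ⟨branch taken⟩
[2] ori   $r5, $r1, 8  →  {$r0:0, $r1:15, $r2:7, $r3:11, $r4:0, $r5:15}
[7] slti  $r0, $r0, 2  →  {$r0:0, $r1:15, $r2:7, $r3:11, $r4:0, $r5:15}
[8] xor  $r1, $r0, $r0  →  {$r0:0, $r1:0, $r2:7, $r3:11, $r4:0, $r5:15}

5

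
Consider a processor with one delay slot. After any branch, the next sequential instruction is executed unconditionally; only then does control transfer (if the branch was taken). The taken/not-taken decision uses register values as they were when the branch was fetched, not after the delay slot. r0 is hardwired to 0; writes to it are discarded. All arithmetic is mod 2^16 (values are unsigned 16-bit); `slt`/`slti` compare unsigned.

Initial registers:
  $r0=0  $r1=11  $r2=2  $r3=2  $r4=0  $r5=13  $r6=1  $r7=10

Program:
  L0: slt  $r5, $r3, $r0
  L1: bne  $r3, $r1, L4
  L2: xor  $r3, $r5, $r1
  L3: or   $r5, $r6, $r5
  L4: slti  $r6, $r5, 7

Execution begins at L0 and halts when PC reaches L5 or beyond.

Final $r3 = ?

  step pc=0: slt  $r5, $r3, $r0  regs=(0,11,2,2,0,0,1,10)
  step pc=1: bne  $r3, $r1, L4  cond=T  regs=(0,11,2,2,0,0,1,10)
  step pc=2: xor  $r3, $r5, $r1  regs=(0,11,2,11,0,0,1,10)
  step pc=4: slti  $r6, $r5, 7  regs=(0,11,2,11,0,0,1,10)

11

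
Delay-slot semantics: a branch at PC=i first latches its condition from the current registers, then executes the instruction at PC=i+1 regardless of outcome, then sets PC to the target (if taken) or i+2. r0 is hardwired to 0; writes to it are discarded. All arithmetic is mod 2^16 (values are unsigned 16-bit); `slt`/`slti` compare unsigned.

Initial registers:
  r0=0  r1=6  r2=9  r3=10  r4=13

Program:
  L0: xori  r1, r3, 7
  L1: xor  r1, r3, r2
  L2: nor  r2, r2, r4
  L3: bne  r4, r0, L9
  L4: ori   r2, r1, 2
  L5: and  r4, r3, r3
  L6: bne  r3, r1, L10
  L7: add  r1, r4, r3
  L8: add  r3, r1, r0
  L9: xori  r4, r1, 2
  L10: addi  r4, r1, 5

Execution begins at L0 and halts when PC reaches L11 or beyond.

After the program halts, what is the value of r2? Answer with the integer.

[0] xori  r1, r3, 7  →  {r0:0, r1:13, r2:9, r3:10, r4:13}
[1] xor  r1, r3, r2  →  {r0:0, r1:3, r2:9, r3:10, r4:13}
[2] nor  r2, r2, r4  →  {r0:0, r1:3, r2:65522, r3:10, r4:13}
[3] bne  r4, r0, L9  →  {r0:0, r1:3, r2:65522, r3:10, r4:13}  ⟨branch taken⟩
[4] ori   r2, r1, 2  →  {r0:0, r1:3, r2:3, r3:10, r4:13}
[9] xori  r4, r1, 2  →  {r0:0, r1:3, r2:3, r3:10, r4:1}
[10] addi  r4, r1, 5  →  {r0:0, r1:3, r2:3, r3:10, r4:8}

3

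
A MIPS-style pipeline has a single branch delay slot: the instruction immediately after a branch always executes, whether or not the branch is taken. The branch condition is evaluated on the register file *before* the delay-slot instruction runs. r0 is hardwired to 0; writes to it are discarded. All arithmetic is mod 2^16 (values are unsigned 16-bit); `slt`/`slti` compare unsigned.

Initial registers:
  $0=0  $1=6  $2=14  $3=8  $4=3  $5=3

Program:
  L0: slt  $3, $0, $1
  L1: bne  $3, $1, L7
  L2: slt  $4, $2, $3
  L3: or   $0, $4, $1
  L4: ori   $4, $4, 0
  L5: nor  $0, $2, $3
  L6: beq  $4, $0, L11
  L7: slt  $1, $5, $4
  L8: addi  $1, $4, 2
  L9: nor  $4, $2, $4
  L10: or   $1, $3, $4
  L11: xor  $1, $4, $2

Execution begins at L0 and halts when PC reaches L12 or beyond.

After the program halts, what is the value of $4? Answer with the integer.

[0] slt  $3, $0, $1  →  {$0:0, $1:6, $2:14, $3:1, $4:3, $5:3}
[1] bne  $3, $1, L7  →  {$0:0, $1:6, $2:14, $3:1, $4:3, $5:3}  ⟨branch taken⟩
[2] slt  $4, $2, $3  →  {$0:0, $1:6, $2:14, $3:1, $4:0, $5:3}
[7] slt  $1, $5, $4  →  {$0:0, $1:0, $2:14, $3:1, $4:0, $5:3}
[8] addi  $1, $4, 2  →  {$0:0, $1:2, $2:14, $3:1, $4:0, $5:3}
[9] nor  $4, $2, $4  →  {$0:0, $1:2, $2:14, $3:1, $4:65521, $5:3}
[10] or   $1, $3, $4  →  {$0:0, $1:65521, $2:14, $3:1, $4:65521, $5:3}
[11] xor  $1, $4, $2  →  {$0:0, $1:65535, $2:14, $3:1, $4:65521, $5:3}

65521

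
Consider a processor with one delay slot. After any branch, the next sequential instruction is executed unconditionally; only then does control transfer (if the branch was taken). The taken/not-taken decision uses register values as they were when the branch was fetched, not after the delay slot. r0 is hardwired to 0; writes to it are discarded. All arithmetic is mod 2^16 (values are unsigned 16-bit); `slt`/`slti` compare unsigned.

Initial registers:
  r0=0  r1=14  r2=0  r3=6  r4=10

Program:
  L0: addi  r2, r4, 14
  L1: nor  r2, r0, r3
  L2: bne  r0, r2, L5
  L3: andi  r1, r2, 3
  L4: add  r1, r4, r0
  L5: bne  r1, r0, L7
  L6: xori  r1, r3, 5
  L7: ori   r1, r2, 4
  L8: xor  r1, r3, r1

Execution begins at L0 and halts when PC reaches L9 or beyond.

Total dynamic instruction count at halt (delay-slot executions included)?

#0 addi  r2, r4, 14 ; 0/14/24/6/10
#1 nor  r2, r0, r3 ; 0/14/65529/6/10
#2 bne  r0, r2, L5 ; 0/14/65529/6/10 ; →target
#3 andi  r1, r2, 3 ; 0/1/65529/6/10
#5 bne  r1, r0, L7 ; 0/1/65529/6/10 ; →target
#6 xori  r1, r3, 5 ; 0/3/65529/6/10
#7 ori   r1, r2, 4 ; 0/65533/65529/6/10
#8 xor  r1, r3, r1 ; 0/65531/65529/6/10

8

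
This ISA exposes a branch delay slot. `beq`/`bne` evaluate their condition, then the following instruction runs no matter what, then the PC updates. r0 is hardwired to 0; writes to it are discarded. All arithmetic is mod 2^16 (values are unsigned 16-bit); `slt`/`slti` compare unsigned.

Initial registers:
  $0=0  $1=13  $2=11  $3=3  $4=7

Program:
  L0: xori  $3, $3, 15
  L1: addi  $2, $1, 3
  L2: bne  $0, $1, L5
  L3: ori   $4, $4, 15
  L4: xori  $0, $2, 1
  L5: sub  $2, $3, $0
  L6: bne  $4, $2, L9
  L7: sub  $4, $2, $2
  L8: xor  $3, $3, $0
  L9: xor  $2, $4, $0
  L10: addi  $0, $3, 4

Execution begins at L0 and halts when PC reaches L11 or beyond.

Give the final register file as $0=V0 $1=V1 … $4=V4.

$0=0 $1=13 $2=0 $3=12 $4=0

#0 xori  $3, $3, 15 ; 0/13/11/12/7
#1 addi  $2, $1, 3 ; 0/13/16/12/7
#2 bne  $0, $1, L5 ; 0/13/16/12/7 ; →target
#3 ori   $4, $4, 15 ; 0/13/16/12/15
#5 sub  $2, $3, $0 ; 0/13/12/12/15
#6 bne  $4, $2, L9 ; 0/13/12/12/15 ; →target
#7 sub  $4, $2, $2 ; 0/13/12/12/0
#9 xor  $2, $4, $0 ; 0/13/0/12/0
#10 addi  $0, $3, 4 ; 0/13/0/12/0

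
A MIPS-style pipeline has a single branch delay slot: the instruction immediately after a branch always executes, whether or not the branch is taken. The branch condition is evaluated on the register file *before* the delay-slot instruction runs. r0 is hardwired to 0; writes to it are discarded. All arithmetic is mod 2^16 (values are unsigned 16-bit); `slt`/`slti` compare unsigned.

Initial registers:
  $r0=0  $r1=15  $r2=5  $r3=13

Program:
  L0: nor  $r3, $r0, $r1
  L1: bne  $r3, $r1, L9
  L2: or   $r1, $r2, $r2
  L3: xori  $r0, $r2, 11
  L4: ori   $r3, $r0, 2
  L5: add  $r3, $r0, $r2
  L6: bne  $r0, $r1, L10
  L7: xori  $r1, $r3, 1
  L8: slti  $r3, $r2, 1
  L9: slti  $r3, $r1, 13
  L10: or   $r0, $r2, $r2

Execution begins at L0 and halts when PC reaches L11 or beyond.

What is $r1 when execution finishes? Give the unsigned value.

PC=0  nor  $r3, $r0, $r1     | $r0=0 $r1=15 $r2=5 $r3=65520
PC=1  bne  $r3, $r1, L9      | $r0=0 $r1=15 $r2=5 $r3=65520  [TAKEN]
PC=2  or   $r1, $r2, $r2     | $r0=0 $r1=5 $r2=5 $r3=65520
PC=9  slti  $r3, $r1, 13     | $r0=0 $r1=5 $r2=5 $r3=1
PC=10 or   $r0, $r2, $r2     | $r0=0 $r1=5 $r2=5 $r3=1

5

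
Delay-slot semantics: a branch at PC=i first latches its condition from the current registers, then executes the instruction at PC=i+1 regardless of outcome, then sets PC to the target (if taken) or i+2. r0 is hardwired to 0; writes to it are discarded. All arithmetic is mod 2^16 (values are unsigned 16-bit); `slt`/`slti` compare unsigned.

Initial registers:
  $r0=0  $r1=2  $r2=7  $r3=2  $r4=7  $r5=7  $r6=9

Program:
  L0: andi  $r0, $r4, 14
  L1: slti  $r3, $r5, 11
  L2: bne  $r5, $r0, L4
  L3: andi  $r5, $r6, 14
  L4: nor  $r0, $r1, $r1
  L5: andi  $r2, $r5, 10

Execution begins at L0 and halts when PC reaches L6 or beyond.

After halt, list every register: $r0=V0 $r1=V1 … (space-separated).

PC=0  andi  $r0, $r4, 14     | $r0=0 $r1=2 $r2=7 $r3=2 $r4=7 $r5=7 $r6=9
PC=1  slti  $r3, $r5, 11     | $r0=0 $r1=2 $r2=7 $r3=1 $r4=7 $r5=7 $r6=9
PC=2  bne  $r5, $r0, L4      | $r0=0 $r1=2 $r2=7 $r3=1 $r4=7 $r5=7 $r6=9  [TAKEN]
PC=3  andi  $r5, $r6, 14     | $r0=0 $r1=2 $r2=7 $r3=1 $r4=7 $r5=8 $r6=9
PC=4  nor  $r0, $r1, $r1     | $r0=0 $r1=2 $r2=7 $r3=1 $r4=7 $r5=8 $r6=9
PC=5  andi  $r2, $r5, 10     | $r0=0 $r1=2 $r2=8 $r3=1 $r4=7 $r5=8 $r6=9

$r0=0 $r1=2 $r2=8 $r3=1 $r4=7 $r5=8 $r6=9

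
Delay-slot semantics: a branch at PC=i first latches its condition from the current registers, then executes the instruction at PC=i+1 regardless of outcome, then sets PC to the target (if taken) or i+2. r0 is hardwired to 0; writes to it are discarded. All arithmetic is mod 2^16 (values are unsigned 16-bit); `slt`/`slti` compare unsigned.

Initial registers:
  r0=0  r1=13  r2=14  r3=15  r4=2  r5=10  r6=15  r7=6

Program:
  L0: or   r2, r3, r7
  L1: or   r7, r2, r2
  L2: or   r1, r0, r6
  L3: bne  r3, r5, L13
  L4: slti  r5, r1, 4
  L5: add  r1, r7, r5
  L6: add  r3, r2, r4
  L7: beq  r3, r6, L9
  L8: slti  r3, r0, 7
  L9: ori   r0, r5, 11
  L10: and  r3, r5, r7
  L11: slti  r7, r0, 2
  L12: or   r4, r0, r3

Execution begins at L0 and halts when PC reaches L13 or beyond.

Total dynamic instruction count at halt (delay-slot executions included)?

#0 or   r2, r3, r7 ; 0/13/15/15/2/10/15/6
#1 or   r7, r2, r2 ; 0/13/15/15/2/10/15/15
#2 or   r1, r0, r6 ; 0/15/15/15/2/10/15/15
#3 bne  r3, r5, L13 ; 0/15/15/15/2/10/15/15 ; →target
#4 slti  r5, r1, 4 ; 0/15/15/15/2/0/15/15

5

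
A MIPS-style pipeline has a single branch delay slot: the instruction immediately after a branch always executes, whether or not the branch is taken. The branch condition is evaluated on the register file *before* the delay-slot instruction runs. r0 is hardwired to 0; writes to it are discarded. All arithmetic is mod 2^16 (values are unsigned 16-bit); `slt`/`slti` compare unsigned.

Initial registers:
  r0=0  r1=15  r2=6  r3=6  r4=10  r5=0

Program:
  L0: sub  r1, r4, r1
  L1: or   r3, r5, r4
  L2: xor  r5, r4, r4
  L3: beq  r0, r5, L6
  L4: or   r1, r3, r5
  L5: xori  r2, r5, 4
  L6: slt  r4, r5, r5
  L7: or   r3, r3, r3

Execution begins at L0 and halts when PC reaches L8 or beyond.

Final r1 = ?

PC=0  sub  r1, r4, r1        | r0=0 r1=65531 r2=6 r3=6 r4=10 r5=0
PC=1  or   r3, r5, r4        | r0=0 r1=65531 r2=6 r3=10 r4=10 r5=0
PC=2  xor  r5, r4, r4        | r0=0 r1=65531 r2=6 r3=10 r4=10 r5=0
PC=3  beq  r0, r5, L6        | r0=0 r1=65531 r2=6 r3=10 r4=10 r5=0  [TAKEN]
PC=4  or   r1, r3, r5        | r0=0 r1=10 r2=6 r3=10 r4=10 r5=0
PC=6  slt  r4, r5, r5        | r0=0 r1=10 r2=6 r3=10 r4=0 r5=0
PC=7  or   r3, r3, r3        | r0=0 r1=10 r2=6 r3=10 r4=0 r5=0

10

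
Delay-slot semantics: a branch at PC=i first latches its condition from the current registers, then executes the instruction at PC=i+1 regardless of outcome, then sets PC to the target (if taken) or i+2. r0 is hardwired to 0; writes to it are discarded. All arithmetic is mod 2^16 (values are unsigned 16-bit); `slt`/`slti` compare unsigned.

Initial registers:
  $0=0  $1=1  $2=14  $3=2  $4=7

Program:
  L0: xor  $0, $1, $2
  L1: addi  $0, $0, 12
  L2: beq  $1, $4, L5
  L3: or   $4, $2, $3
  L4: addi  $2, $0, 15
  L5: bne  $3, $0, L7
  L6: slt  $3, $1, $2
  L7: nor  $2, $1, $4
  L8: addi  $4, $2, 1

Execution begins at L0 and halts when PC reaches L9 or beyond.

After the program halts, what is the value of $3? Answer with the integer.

1

#0 xor  $0, $1, $2 ; 0/1/14/2/7
#1 addi  $0, $0, 12 ; 0/1/14/2/7
#2 beq  $1, $4, L5 ; 0/1/14/2/7 ; →fallthru
#3 or   $4, $2, $3 ; 0/1/14/2/14
#4 addi  $2, $0, 15 ; 0/1/15/2/14
#5 bne  $3, $0, L7 ; 0/1/15/2/14 ; →target
#6 slt  $3, $1, $2 ; 0/1/15/1/14
#7 nor  $2, $1, $4 ; 0/1/65520/1/14
#8 addi  $4, $2, 1 ; 0/1/65520/1/65521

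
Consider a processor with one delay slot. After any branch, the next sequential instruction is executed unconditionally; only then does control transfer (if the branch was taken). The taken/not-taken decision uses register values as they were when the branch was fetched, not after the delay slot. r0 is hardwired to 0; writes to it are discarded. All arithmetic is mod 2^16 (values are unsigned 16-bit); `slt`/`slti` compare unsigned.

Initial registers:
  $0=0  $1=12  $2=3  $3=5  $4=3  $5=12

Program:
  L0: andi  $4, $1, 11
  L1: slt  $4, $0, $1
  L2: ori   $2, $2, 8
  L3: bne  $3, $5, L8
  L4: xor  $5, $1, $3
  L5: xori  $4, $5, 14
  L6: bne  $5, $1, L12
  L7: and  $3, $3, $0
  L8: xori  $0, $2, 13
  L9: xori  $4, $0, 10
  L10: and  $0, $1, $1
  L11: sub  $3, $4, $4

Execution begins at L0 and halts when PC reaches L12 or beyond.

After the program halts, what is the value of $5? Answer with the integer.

9

PC=0  andi  $4, $1, 11       | $0=0 $1=12 $2=3 $3=5 $4=8 $5=12
PC=1  slt  $4, $0, $1        | $0=0 $1=12 $2=3 $3=5 $4=1 $5=12
PC=2  ori   $2, $2, 8        | $0=0 $1=12 $2=11 $3=5 $4=1 $5=12
PC=3  bne  $3, $5, L8        | $0=0 $1=12 $2=11 $3=5 $4=1 $5=12  [TAKEN]
PC=4  xor  $5, $1, $3        | $0=0 $1=12 $2=11 $3=5 $4=1 $5=9
PC=8  xori  $0, $2, 13       | $0=0 $1=12 $2=11 $3=5 $4=1 $5=9
PC=9  xori  $4, $0, 10       | $0=0 $1=12 $2=11 $3=5 $4=10 $5=9
PC=10 and  $0, $1, $1        | $0=0 $1=12 $2=11 $3=5 $4=10 $5=9
PC=11 sub  $3, $4, $4        | $0=0 $1=12 $2=11 $3=0 $4=10 $5=9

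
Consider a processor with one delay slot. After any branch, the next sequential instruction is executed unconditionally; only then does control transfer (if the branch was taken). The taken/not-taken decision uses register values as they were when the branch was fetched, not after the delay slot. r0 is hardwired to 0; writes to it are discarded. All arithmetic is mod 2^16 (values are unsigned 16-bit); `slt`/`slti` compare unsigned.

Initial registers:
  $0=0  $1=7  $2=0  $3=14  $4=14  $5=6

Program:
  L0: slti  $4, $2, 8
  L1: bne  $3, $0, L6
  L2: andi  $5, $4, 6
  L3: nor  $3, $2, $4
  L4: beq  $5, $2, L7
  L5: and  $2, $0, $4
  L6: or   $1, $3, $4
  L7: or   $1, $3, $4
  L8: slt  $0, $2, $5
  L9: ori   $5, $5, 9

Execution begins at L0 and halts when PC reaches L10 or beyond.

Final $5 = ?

#0 slti  $4, $2, 8 ; 0/7/0/14/1/6
#1 bne  $3, $0, L6 ; 0/7/0/14/1/6 ; →target
#2 andi  $5, $4, 6 ; 0/7/0/14/1/0
#6 or   $1, $3, $4 ; 0/15/0/14/1/0
#7 or   $1, $3, $4 ; 0/15/0/14/1/0
#8 slt  $0, $2, $5 ; 0/15/0/14/1/0
#9 ori   $5, $5, 9 ; 0/15/0/14/1/9

9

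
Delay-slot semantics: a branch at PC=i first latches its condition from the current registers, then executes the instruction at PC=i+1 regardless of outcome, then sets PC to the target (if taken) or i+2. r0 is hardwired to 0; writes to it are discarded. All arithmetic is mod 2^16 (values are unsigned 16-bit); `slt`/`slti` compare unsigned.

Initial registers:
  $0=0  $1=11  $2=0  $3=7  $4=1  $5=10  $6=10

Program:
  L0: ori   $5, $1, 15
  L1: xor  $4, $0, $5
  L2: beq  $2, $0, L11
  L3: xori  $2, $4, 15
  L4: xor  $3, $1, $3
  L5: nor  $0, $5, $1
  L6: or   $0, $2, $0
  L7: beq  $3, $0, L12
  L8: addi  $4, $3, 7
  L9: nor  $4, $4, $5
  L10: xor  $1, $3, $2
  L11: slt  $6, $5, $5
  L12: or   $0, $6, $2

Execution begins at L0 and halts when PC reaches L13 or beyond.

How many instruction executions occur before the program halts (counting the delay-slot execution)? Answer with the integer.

6

  step pc=0: ori   $5, $1, 15  regs=(0,11,0,7,1,15,10)
  step pc=1: xor  $4, $0, $5  regs=(0,11,0,7,15,15,10)
  step pc=2: beq  $2, $0, L11  cond=T  regs=(0,11,0,7,15,15,10)
  step pc=3: xori  $2, $4, 15  regs=(0,11,0,7,15,15,10)
  step pc=11: slt  $6, $5, $5  regs=(0,11,0,7,15,15,0)
  step pc=12: or   $0, $6, $2  regs=(0,11,0,7,15,15,0)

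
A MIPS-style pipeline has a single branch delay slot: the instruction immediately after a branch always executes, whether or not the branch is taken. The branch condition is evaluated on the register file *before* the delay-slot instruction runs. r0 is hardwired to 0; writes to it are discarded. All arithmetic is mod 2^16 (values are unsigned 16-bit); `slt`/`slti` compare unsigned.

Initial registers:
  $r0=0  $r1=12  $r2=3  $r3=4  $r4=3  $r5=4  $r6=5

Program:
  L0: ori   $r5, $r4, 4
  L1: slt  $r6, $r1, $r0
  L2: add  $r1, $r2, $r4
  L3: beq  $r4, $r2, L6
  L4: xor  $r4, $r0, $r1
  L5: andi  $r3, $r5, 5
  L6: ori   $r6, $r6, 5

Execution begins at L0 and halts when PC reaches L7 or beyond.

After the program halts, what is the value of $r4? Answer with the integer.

#0 ori   $r5, $r4, 4 ; 0/12/3/4/3/7/5
#1 slt  $r6, $r1, $r0 ; 0/12/3/4/3/7/0
#2 add  $r1, $r2, $r4 ; 0/6/3/4/3/7/0
#3 beq  $r4, $r2, L6 ; 0/6/3/4/3/7/0 ; →target
#4 xor  $r4, $r0, $r1 ; 0/6/3/4/6/7/0
#6 ori   $r6, $r6, 5 ; 0/6/3/4/6/7/5

6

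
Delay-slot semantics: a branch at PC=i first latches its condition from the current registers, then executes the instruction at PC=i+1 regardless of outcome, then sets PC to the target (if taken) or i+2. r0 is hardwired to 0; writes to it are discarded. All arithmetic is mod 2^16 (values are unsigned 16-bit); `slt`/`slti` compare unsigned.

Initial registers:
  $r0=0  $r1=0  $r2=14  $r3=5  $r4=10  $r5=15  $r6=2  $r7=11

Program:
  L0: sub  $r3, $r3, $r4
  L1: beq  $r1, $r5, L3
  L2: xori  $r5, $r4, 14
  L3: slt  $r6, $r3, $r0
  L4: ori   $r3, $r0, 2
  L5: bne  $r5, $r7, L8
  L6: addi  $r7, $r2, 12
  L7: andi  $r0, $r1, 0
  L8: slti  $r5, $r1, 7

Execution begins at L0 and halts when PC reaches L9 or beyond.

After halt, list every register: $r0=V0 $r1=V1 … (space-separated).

$r0=0 $r1=0 $r2=14 $r3=2 $r4=10 $r5=1 $r6=0 $r7=26

  step pc=0: sub  $r3, $r3, $r4  regs=(0,0,14,65531,10,15,2,11)
  step pc=1: beq  $r1, $r5, L3  cond=F  regs=(0,0,14,65531,10,15,2,11)
  step pc=2: xori  $r5, $r4, 14  regs=(0,0,14,65531,10,4,2,11)
  step pc=3: slt  $r6, $r3, $r0  regs=(0,0,14,65531,10,4,0,11)
  step pc=4: ori   $r3, $r0, 2  regs=(0,0,14,2,10,4,0,11)
  step pc=5: bne  $r5, $r7, L8  cond=T  regs=(0,0,14,2,10,4,0,11)
  step pc=6: addi  $r7, $r2, 12  regs=(0,0,14,2,10,4,0,26)
  step pc=8: slti  $r5, $r1, 7  regs=(0,0,14,2,10,1,0,26)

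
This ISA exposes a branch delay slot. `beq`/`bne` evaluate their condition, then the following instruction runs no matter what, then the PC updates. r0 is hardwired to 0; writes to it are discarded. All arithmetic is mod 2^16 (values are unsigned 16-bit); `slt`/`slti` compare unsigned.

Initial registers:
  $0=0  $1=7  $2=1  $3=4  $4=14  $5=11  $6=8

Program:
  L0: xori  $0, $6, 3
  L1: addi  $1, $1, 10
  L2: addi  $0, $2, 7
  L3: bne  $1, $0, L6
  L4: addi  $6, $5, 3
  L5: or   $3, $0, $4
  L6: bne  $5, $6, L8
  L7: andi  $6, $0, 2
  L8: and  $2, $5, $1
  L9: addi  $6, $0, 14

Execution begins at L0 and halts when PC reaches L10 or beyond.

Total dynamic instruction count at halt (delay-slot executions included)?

9

#0 xori  $0, $6, 3 ; 0/7/1/4/14/11/8
#1 addi  $1, $1, 10 ; 0/17/1/4/14/11/8
#2 addi  $0, $2, 7 ; 0/17/1/4/14/11/8
#3 bne  $1, $0, L6 ; 0/17/1/4/14/11/8 ; →target
#4 addi  $6, $5, 3 ; 0/17/1/4/14/11/14
#6 bne  $5, $6, L8 ; 0/17/1/4/14/11/14 ; →target
#7 andi  $6, $0, 2 ; 0/17/1/4/14/11/0
#8 and  $2, $5, $1 ; 0/17/1/4/14/11/0
#9 addi  $6, $0, 14 ; 0/17/1/4/14/11/14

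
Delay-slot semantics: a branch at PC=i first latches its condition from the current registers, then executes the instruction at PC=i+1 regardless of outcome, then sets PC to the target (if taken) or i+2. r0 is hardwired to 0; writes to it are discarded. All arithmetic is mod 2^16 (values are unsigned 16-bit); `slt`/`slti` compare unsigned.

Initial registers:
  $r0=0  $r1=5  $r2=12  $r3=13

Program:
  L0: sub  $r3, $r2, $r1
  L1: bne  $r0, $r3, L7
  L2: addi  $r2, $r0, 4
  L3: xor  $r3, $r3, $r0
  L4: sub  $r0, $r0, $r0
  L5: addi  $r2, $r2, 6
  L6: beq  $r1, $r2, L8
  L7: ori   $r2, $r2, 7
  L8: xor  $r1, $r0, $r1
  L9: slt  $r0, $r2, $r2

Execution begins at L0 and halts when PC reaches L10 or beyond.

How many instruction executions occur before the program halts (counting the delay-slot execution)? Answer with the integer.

6

  step pc=0: sub  $r3, $r2, $r1  regs=(0,5,12,7)
  step pc=1: bne  $r0, $r3, L7  cond=T  regs=(0,5,12,7)
  step pc=2: addi  $r2, $r0, 4  regs=(0,5,4,7)
  step pc=7: ori   $r2, $r2, 7  regs=(0,5,7,7)
  step pc=8: xor  $r1, $r0, $r1  regs=(0,5,7,7)
  step pc=9: slt  $r0, $r2, $r2  regs=(0,5,7,7)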